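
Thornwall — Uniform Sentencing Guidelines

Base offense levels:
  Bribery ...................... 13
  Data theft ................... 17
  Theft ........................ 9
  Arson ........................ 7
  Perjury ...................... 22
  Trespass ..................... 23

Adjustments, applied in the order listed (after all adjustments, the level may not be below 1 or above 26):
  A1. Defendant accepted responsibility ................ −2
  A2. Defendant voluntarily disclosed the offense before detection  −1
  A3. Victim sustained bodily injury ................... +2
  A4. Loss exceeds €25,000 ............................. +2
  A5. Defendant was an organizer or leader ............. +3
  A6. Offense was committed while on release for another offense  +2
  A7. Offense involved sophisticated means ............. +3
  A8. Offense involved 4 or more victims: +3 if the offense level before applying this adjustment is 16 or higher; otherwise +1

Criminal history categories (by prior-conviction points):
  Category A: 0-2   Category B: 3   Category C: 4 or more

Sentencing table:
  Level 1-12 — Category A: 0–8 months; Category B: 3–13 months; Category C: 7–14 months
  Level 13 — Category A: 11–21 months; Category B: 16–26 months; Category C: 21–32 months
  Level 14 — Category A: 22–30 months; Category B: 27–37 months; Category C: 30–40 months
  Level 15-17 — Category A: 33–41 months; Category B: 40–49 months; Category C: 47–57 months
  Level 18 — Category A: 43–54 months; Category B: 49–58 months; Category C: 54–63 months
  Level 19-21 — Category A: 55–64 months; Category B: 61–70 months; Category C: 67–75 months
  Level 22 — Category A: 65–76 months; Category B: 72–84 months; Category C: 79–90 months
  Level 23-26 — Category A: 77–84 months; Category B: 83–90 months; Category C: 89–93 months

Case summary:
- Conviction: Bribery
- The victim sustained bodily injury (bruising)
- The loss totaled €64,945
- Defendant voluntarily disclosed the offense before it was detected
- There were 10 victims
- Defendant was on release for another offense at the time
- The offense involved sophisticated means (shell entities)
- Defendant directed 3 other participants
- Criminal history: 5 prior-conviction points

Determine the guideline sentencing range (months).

Base offense level for bribery: 13.
A1 does not apply.
A2 applies: 13 − 1 = 12.
A3 applies: 12 + 2 = 14.
A4 applies: 14 + 2 = 16.
A5 applies: 16 + 3 = 19.
A6 applies: 19 + 2 = 21.
A7 applies: 21 + 3 = 24.
A8 applies (level before this adjustment is 24 ≥ 16, so +3): 24 + 3 = 27.
Level 27 exceeds the maximum of 26; capped at 26.
Final offense level: 26.
Criminal history: 5 prior points → Category C (4+).
Level 26 falls in the 23-26 band.
Grid: Level 23-26 × Category C = 89-93 months.

89-93 months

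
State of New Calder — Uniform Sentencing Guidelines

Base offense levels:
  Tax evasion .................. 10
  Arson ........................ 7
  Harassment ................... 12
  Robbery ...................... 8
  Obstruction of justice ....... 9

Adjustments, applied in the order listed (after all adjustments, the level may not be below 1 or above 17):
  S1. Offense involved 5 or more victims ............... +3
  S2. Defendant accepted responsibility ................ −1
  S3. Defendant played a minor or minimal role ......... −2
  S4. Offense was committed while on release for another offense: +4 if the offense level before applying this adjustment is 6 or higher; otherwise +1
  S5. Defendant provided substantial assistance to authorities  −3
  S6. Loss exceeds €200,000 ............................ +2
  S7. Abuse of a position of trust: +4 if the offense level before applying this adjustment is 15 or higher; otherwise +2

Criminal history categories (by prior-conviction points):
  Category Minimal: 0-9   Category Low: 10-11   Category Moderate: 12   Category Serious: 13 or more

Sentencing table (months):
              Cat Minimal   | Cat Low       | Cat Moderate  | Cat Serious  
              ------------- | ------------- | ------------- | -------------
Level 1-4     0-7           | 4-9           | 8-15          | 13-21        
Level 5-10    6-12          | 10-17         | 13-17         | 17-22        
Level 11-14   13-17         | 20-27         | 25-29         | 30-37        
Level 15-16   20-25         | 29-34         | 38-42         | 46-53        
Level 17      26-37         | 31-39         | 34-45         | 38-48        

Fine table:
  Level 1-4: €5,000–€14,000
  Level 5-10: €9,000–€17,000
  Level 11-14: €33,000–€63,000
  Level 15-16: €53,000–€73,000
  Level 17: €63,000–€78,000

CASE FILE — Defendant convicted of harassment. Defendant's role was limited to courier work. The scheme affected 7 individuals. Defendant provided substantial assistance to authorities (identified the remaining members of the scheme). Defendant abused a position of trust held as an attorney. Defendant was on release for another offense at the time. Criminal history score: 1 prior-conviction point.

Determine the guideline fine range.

€53,000–€73,000

Base offense level for harassment: 12.
S1 applies: 12 + 3 = 15.
S2 does not apply.
S3 applies: 15 − 2 = 13.
S4 applies (level before this adjustment is 13 ≥ 6, so +4): 13 + 4 = 17.
S5 applies: 17 − 3 = 14.
S7 applies (level before this adjustment is 14 < 15, so +2): 14 + 2 = 16.
Final offense level: 16.
Level 16 falls in the 15-16 band.
Fine table: Level 15-16 → €53,000–€73,000.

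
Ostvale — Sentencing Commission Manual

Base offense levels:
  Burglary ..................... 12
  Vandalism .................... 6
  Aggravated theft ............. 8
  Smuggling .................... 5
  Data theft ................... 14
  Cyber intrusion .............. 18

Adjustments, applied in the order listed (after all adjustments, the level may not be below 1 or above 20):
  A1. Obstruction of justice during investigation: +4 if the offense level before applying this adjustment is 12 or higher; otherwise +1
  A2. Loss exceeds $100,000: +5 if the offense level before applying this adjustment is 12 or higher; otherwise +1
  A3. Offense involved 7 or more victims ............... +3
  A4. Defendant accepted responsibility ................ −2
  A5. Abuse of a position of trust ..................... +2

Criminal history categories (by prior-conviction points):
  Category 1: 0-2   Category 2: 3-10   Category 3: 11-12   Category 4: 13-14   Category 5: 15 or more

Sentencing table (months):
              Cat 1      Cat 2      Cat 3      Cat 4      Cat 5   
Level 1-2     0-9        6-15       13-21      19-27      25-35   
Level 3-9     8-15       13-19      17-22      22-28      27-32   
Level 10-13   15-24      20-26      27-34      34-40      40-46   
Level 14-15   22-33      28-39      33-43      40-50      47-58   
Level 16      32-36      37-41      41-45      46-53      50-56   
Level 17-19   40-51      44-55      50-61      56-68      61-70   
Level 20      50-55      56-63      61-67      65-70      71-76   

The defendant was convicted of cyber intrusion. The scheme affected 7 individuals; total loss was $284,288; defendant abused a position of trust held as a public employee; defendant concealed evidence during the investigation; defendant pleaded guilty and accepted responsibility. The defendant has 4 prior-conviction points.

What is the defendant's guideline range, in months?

56-63 months

Base offense level for cyber intrusion: 18.
A1 applies (level before this adjustment is 18 ≥ 12, so +4): 18 + 4 = 22.
A2 applies (level before this adjustment is 22 ≥ 12, so +5): 22 + 5 = 27.
A3 applies: 27 + 3 = 30.
A4 applies: 30 − 2 = 28.
A5 applies: 28 + 2 = 30.
Level 30 exceeds the maximum of 20; capped at 20.
Final offense level: 20.
Criminal history: 4 prior points → Category 2 (3-10).
Level 20 falls in the 20 band.
Grid: Level 20 × Category 2 = 56-63 months.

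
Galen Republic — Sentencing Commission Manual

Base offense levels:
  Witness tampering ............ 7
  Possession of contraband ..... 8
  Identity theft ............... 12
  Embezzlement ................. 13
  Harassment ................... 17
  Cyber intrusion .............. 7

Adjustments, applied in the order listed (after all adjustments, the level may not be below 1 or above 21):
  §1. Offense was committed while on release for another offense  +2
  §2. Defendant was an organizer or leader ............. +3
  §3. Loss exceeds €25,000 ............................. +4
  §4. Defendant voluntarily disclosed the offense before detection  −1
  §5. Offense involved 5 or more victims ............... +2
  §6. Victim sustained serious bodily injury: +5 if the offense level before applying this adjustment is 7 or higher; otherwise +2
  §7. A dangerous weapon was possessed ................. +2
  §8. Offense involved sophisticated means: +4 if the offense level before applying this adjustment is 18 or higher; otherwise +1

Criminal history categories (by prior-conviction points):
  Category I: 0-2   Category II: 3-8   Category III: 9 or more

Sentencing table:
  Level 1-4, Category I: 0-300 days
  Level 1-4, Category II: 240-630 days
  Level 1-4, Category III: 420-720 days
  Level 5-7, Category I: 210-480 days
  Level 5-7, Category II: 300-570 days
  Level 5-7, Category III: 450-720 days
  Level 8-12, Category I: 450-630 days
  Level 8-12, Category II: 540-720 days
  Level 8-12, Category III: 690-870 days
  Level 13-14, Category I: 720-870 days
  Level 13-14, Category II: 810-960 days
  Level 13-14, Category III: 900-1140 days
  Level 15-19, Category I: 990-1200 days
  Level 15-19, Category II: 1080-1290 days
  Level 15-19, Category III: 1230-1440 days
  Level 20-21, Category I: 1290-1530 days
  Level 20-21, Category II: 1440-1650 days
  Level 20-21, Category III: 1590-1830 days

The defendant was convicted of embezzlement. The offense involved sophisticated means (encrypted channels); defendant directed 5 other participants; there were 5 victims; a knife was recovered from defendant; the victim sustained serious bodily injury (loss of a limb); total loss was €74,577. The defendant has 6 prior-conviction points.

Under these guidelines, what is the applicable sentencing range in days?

Base offense level for embezzlement: 13.
§2 applies: 13 + 3 = 16.
§3 applies: 16 + 4 = 20.
§4 does not apply.
§5 applies: 20 + 2 = 22.
§6 applies (level before this adjustment is 22 ≥ 7, so +5): 22 + 5 = 27.
§7 applies: 27 + 2 = 29.
§8 applies (level before this adjustment is 29 ≥ 18, so +4): 29 + 4 = 33.
Level 33 exceeds the maximum of 21; capped at 21.
Final offense level: 21.
Criminal history: 6 prior points → Category II (3-8).
Level 21 falls in the 20-21 band.
Grid: Level 20-21 × Category II = 1440-1650 days.

1440-1650 days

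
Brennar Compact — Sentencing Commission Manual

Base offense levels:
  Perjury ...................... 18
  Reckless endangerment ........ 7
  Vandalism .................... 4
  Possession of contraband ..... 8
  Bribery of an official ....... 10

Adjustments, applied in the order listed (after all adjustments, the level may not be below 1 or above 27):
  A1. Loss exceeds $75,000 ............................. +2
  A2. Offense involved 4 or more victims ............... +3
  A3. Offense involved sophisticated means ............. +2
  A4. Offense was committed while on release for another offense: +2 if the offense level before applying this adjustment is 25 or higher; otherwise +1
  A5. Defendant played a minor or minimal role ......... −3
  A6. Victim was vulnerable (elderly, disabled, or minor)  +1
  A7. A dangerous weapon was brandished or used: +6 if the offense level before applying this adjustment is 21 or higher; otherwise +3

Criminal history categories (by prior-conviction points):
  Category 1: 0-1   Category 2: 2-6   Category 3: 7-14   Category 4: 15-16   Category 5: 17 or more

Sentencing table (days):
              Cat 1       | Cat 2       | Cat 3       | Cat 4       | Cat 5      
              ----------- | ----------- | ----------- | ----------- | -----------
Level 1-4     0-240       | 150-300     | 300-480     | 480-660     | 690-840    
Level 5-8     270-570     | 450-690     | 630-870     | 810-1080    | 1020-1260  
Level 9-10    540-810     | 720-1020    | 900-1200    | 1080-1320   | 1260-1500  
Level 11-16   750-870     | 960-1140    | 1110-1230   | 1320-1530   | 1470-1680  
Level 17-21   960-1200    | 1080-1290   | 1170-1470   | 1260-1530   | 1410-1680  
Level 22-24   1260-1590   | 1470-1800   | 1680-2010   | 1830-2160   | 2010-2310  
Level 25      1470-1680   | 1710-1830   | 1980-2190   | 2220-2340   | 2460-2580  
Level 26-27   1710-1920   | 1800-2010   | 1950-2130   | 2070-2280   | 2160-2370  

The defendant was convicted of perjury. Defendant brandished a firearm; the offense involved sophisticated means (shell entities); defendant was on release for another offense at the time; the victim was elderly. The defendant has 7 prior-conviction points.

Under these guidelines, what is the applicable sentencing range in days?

1950-2130 days

Base offense level for perjury: 18.
A1 does not apply.
A3 applies: 18 + 2 = 20.
A4 applies (level before this adjustment is 20 < 25, so +1): 20 + 1 = 21.
A5 does not apply.
A6 applies: 21 + 1 = 22.
A7 applies (level before this adjustment is 22 ≥ 21, so +6): 22 + 6 = 28.
Level 28 exceeds the maximum of 27; capped at 27.
Final offense level: 27.
Criminal history: 7 prior points → Category 3 (7-14).
Level 27 falls in the 26-27 band.
Grid: Level 26-27 × Category 3 = 1950-2130 days.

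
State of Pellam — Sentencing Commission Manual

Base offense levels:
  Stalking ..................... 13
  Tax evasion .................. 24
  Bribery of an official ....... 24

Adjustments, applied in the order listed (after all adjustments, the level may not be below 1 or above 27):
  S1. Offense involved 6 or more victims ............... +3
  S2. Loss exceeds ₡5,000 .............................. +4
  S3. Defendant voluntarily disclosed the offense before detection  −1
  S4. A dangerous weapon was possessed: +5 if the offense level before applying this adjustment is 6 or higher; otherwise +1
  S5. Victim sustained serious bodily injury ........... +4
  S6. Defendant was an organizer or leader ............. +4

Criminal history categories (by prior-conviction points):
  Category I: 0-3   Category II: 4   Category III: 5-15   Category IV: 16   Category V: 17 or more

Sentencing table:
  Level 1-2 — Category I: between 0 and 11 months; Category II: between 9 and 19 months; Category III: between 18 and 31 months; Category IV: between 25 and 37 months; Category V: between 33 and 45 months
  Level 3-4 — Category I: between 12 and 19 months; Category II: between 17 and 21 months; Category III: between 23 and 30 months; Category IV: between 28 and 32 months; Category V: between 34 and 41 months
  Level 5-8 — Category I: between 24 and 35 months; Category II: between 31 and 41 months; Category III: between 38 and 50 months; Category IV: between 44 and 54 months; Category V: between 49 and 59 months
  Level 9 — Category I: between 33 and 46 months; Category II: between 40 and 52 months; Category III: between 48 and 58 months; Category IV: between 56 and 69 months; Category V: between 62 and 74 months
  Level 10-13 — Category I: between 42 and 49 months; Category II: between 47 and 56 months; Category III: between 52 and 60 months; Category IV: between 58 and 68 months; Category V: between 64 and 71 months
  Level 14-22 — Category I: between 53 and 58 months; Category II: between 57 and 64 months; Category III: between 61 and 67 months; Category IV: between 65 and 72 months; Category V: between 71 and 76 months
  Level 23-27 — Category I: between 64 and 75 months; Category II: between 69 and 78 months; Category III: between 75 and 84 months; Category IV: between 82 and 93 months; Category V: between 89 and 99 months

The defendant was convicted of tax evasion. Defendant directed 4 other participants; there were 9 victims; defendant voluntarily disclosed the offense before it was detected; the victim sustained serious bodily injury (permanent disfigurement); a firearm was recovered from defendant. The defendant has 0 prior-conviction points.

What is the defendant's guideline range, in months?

Base offense level for tax evasion: 24.
S1 applies: 24 + 3 = 27.
S2 does not apply.
S3 applies: 27 − 1 = 26.
S4 applies (level before this adjustment is 26 ≥ 6, so +5): 26 + 5 = 31.
S5 applies: 31 + 4 = 35.
S6 applies: 35 + 4 = 39.
Level 39 exceeds the maximum of 27; capped at 27.
Final offense level: 27.
Criminal history: 0 prior points → Category I (0-3).
Level 27 falls in the 23-27 band.
Grid: Level 23-27 × Category I = 64-75 months.

64-75 months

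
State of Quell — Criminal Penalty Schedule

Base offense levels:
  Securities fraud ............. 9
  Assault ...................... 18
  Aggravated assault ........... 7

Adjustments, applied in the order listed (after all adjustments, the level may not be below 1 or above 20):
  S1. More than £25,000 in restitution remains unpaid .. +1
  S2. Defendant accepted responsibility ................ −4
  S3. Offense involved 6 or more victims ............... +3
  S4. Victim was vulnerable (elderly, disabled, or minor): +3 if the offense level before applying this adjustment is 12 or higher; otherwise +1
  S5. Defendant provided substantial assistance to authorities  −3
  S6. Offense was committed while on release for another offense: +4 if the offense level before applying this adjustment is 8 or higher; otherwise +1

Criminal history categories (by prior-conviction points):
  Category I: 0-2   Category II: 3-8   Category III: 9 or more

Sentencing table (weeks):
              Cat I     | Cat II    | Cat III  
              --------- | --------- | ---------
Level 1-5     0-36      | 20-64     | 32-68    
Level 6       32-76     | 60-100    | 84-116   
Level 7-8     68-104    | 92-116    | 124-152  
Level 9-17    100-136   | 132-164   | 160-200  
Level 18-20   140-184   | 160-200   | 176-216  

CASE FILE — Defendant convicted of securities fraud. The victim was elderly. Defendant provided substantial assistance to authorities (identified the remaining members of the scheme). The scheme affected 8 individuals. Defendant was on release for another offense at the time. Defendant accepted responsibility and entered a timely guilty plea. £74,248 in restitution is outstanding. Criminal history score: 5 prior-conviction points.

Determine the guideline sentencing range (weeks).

Base offense level for securities fraud: 9.
S1 applies: 9 + 1 = 10.
S2 applies: 10 − 4 = 6.
S3 applies: 6 + 3 = 9.
S4 applies (level before this adjustment is 9 < 12, so +1): 9 + 1 = 10.
S5 applies: 10 − 3 = 7.
S6 applies (level before this adjustment is 7 < 8, so +1): 7 + 1 = 8.
Final offense level: 8.
Criminal history: 5 prior points → Category II (3-8).
Level 8 falls in the 7-8 band.
Grid: Level 7-8 × Category II = 92-116 weeks.

92-116 weeks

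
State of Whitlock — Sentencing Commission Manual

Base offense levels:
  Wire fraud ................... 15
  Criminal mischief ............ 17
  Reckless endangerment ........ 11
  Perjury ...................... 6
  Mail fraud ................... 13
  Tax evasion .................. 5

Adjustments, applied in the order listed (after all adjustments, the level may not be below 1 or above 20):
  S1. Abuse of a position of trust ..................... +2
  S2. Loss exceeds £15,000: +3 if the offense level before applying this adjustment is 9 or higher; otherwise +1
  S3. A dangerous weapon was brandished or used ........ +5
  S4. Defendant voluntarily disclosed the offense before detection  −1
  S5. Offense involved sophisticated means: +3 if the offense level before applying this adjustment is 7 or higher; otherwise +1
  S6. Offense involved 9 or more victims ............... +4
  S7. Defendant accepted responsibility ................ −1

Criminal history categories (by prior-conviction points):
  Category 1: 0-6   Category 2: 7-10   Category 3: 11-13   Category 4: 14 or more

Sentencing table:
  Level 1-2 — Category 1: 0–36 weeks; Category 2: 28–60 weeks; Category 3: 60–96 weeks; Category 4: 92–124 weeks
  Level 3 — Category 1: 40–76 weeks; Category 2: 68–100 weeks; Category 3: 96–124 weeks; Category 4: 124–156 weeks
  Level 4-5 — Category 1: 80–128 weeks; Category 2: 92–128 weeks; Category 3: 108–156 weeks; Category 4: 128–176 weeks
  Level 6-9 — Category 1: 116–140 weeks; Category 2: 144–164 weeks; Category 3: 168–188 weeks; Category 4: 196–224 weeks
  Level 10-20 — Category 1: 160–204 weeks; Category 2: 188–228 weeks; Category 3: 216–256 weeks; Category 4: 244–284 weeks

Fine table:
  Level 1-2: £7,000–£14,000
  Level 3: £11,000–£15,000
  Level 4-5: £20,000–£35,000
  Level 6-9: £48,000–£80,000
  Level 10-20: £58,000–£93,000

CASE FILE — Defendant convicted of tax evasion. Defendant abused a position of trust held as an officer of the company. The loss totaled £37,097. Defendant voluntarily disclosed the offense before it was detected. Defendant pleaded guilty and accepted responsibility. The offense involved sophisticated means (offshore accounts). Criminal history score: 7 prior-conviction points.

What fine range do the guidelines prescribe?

Base offense level for tax evasion: 5.
S1 applies: 5 + 2 = 7.
S2 applies (level before this adjustment is 7 < 9, so +1): 7 + 1 = 8.
S3 does not apply.
S4 applies: 8 − 1 = 7.
S5 applies (level before this adjustment is 7 ≥ 7, so +3): 7 + 3 = 10.
S7 applies: 10 − 1 = 9.
Final offense level: 9.
Level 9 falls in the 6-9 band.
Fine table: Level 6-9 → £48,000–£80,000.

£48,000–£80,000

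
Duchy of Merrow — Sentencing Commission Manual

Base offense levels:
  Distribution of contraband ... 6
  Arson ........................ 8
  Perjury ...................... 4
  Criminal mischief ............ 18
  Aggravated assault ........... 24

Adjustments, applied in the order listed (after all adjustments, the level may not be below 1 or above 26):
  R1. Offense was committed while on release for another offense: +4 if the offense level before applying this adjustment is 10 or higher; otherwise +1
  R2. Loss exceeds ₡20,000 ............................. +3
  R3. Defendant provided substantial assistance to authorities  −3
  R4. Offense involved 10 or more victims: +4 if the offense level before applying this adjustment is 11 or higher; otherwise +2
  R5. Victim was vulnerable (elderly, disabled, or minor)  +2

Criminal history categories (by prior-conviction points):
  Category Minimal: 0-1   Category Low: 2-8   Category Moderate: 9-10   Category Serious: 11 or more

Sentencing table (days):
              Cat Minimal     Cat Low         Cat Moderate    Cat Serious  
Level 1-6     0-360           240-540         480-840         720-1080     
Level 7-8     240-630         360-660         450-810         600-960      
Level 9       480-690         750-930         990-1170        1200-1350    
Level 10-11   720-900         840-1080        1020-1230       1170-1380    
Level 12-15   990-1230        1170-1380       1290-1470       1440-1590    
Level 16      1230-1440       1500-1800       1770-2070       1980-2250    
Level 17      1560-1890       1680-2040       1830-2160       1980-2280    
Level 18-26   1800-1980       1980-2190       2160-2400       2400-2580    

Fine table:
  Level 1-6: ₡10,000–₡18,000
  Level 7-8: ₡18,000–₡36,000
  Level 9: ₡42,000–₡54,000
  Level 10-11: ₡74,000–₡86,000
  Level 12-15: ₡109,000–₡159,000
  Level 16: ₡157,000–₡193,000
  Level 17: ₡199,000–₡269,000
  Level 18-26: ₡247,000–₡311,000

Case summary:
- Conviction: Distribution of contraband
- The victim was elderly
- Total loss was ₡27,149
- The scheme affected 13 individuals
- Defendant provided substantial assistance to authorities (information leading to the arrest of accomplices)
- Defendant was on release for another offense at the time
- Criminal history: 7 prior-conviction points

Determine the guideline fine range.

₡74,000–₡86,000

Base offense level for distribution of contraband: 6.
R1 applies (level before this adjustment is 6 < 10, so +1): 6 + 1 = 7.
R2 applies: 7 + 3 = 10.
R3 applies: 10 − 3 = 7.
R4 applies (level before this adjustment is 7 < 11, so +2): 7 + 2 = 9.
R5 applies: 9 + 2 = 11.
Final offense level: 11.
Level 11 falls in the 10-11 band.
Fine table: Level 10-11 → ₡74,000–₡86,000.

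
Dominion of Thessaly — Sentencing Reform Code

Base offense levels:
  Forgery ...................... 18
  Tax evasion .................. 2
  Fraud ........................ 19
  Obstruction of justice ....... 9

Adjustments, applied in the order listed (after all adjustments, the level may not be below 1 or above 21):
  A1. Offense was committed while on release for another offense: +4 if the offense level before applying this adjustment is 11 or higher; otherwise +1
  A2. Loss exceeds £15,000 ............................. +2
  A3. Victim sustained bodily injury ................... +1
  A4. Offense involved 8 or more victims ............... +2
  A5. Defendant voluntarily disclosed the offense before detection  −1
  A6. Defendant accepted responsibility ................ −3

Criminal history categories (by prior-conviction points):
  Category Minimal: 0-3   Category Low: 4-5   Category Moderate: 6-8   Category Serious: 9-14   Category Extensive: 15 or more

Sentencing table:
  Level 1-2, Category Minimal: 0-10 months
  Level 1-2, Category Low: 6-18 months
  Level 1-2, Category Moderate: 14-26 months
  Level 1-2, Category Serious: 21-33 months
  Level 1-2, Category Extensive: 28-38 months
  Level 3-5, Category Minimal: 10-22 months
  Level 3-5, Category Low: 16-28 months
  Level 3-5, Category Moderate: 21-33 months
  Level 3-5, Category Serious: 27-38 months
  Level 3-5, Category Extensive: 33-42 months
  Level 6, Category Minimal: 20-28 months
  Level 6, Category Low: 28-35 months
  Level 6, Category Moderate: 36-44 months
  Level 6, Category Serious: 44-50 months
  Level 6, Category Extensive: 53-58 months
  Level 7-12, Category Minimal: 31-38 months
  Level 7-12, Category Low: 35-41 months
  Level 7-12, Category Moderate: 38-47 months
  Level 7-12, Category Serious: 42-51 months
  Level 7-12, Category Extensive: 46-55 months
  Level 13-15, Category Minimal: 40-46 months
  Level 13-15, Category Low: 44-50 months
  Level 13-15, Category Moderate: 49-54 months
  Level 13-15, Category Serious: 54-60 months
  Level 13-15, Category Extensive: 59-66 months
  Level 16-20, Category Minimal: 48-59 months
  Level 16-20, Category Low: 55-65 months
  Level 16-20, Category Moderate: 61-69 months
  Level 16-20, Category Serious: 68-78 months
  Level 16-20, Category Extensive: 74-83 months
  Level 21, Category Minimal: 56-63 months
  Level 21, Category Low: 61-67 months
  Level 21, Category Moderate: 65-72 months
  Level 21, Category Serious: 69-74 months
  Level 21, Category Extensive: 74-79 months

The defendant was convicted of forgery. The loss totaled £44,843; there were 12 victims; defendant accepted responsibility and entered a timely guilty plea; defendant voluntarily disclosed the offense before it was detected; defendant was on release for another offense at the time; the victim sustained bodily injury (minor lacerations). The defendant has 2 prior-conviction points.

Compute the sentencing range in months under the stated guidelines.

Base offense level for forgery: 18.
A1 applies (level before this adjustment is 18 ≥ 11, so +4): 18 + 4 = 22.
A2 applies: 22 + 2 = 24.
A3 applies: 24 + 1 = 25.
A4 applies: 25 + 2 = 27.
A5 applies: 27 − 1 = 26.
A6 applies: 26 − 3 = 23.
Level 23 exceeds the maximum of 21; capped at 21.
Final offense level: 21.
Criminal history: 2 prior points → Category Minimal (0-3).
Level 21 falls in the 21 band.
Grid: Level 21 × Category Minimal = 56-63 months.

56-63 months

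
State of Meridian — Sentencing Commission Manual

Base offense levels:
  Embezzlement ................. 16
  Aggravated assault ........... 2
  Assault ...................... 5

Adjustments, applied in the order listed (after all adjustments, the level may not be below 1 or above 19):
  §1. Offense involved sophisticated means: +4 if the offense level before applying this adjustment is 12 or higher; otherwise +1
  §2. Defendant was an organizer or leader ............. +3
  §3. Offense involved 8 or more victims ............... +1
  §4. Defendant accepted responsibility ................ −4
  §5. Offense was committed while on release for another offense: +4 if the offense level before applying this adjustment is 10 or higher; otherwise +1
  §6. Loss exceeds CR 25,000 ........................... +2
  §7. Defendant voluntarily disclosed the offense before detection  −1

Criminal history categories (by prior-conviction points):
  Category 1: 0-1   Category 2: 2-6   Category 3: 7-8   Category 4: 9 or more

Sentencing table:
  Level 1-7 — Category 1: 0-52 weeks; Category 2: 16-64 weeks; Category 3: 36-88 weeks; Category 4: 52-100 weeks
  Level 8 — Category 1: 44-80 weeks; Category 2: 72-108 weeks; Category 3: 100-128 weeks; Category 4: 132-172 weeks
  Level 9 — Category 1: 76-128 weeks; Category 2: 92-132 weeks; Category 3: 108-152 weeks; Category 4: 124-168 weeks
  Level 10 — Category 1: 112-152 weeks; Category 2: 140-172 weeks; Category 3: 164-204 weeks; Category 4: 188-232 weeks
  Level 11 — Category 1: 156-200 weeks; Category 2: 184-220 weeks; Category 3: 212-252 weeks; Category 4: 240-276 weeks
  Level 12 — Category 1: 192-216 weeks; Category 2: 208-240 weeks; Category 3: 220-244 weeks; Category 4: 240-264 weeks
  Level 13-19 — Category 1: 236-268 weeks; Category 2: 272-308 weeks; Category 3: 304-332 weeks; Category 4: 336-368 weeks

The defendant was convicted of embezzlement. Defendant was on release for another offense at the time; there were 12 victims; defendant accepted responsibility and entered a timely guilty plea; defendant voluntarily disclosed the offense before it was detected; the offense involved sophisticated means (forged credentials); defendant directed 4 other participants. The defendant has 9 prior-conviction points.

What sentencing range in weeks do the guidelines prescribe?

Base offense level for embezzlement: 16.
§1 applies (level before this adjustment is 16 ≥ 12, so +4): 16 + 4 = 20.
§2 applies: 20 + 3 = 23.
§3 applies: 23 + 1 = 24.
§4 applies: 24 − 4 = 20.
§5 applies (level before this adjustment is 20 ≥ 10, so +4): 20 + 4 = 24.
§6 does not apply.
§7 applies: 24 − 1 = 23.
Level 23 exceeds the maximum of 19; capped at 19.
Final offense level: 19.
Criminal history: 9 prior points → Category 4 (9+).
Level 19 falls in the 13-19 band.
Grid: Level 13-19 × Category 4 = 336-368 weeks.

336-368 weeks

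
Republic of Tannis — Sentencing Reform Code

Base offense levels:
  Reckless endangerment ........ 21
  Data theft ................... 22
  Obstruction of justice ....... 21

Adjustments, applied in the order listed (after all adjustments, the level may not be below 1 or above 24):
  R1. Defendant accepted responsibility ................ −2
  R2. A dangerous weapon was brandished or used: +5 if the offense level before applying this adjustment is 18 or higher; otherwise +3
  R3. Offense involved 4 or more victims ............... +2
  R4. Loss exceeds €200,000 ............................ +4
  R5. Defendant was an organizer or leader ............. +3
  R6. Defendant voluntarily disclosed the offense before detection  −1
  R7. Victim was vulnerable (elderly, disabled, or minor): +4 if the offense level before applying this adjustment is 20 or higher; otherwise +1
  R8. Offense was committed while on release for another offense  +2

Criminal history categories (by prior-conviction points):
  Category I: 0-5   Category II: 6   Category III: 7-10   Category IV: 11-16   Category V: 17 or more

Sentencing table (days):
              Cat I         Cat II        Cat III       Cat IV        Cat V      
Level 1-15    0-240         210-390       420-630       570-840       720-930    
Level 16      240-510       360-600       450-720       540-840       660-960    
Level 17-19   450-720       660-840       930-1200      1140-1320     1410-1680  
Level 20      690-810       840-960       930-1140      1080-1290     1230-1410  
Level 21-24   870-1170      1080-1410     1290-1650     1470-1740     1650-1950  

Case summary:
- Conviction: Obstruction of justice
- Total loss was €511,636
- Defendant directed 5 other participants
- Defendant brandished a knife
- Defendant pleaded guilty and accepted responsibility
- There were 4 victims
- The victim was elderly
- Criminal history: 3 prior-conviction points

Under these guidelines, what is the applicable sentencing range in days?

Base offense level for obstruction of justice: 21.
R1 applies: 21 − 2 = 19.
R2 applies (level before this adjustment is 19 ≥ 18, so +5): 19 + 5 = 24.
R3 applies: 24 + 2 = 26.
R4 applies: 26 + 4 = 30.
R5 applies: 30 + 3 = 33.
R7 applies (level before this adjustment is 33 ≥ 20, so +4): 33 + 4 = 37.
Level 37 exceeds the maximum of 24; capped at 24.
Final offense level: 24.
Criminal history: 3 prior points → Category I (0-5).
Level 24 falls in the 21-24 band.
Grid: Level 21-24 × Category I = 870-1170 days.

870-1170 days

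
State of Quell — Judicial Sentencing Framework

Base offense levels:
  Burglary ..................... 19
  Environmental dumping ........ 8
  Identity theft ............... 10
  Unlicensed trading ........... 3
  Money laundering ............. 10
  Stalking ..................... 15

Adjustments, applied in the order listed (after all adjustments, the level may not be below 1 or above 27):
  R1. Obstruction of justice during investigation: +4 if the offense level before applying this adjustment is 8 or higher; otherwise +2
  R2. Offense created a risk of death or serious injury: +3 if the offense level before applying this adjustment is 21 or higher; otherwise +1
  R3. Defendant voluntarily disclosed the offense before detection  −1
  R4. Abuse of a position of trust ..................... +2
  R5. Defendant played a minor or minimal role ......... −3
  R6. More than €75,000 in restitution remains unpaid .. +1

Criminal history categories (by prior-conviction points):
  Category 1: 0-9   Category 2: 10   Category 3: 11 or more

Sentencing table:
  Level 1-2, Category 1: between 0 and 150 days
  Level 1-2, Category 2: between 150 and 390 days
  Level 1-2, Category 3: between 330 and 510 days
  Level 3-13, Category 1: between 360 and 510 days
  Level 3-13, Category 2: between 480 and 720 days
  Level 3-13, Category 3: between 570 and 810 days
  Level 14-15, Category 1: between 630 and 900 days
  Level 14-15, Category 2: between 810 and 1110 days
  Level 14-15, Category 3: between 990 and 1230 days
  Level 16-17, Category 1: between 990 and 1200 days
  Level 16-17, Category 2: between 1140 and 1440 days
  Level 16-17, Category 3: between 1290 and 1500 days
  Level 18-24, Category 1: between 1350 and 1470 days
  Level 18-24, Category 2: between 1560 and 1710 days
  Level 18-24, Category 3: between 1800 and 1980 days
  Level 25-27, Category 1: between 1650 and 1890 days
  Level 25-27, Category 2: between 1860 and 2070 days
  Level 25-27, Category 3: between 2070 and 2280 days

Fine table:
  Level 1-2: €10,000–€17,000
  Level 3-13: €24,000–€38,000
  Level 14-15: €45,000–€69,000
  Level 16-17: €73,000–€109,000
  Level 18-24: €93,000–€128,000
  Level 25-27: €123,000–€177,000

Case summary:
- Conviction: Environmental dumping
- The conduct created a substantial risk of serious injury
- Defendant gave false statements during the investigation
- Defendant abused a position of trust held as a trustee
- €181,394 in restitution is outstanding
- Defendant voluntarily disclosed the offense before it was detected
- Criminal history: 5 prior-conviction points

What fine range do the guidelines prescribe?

€45,000–€69,000

Base offense level for environmental dumping: 8.
R1 applies (level before this adjustment is 8 ≥ 8, so +4): 8 + 4 = 12.
R2 applies (level before this adjustment is 12 < 21, so +1): 12 + 1 = 13.
R3 applies: 13 − 1 = 12.
R4 applies: 12 + 2 = 14.
R5 does not apply.
R6 applies: 14 + 1 = 15.
Final offense level: 15.
Level 15 falls in the 14-15 band.
Fine table: Level 14-15 → €45,000–€69,000.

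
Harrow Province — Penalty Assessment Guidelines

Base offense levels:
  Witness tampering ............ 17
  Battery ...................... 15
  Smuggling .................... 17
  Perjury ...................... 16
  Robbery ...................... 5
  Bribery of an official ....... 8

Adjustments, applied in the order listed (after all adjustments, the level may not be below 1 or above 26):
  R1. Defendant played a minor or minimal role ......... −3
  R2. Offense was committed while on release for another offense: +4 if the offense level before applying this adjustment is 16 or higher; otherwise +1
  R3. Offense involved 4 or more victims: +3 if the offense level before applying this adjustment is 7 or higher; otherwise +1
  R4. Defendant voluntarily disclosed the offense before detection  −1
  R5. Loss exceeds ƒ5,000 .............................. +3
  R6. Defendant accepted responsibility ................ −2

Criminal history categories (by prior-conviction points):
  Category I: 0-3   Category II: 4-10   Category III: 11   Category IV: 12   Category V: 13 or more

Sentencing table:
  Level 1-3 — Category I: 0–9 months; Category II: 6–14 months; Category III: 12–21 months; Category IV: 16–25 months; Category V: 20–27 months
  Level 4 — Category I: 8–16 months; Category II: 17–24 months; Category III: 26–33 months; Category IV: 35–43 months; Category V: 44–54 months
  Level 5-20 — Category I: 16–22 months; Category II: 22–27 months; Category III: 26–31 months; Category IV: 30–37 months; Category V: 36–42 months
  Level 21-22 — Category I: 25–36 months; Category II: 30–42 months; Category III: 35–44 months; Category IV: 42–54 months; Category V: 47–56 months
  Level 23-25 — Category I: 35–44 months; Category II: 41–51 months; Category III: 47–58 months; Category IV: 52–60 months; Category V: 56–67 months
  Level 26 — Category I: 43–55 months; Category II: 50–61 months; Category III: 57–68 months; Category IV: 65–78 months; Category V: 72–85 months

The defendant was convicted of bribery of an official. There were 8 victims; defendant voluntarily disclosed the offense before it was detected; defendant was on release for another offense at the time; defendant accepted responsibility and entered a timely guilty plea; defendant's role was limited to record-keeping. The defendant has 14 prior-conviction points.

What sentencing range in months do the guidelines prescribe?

44-54 months

Base offense level for bribery of an official: 8.
R1 applies: 8 − 3 = 5.
R2 applies (level before this adjustment is 5 < 16, so +1): 5 + 1 = 6.
R3 applies (level before this adjustment is 6 < 7, so +1): 6 + 1 = 7.
R4 applies: 7 − 1 = 6.
R5 does not apply.
R6 applies: 6 − 2 = 4.
Final offense level: 4.
Criminal history: 14 prior points → Category V (13+).
Level 4 falls in the 4 band.
Grid: Level 4 × Category V = 44-54 months.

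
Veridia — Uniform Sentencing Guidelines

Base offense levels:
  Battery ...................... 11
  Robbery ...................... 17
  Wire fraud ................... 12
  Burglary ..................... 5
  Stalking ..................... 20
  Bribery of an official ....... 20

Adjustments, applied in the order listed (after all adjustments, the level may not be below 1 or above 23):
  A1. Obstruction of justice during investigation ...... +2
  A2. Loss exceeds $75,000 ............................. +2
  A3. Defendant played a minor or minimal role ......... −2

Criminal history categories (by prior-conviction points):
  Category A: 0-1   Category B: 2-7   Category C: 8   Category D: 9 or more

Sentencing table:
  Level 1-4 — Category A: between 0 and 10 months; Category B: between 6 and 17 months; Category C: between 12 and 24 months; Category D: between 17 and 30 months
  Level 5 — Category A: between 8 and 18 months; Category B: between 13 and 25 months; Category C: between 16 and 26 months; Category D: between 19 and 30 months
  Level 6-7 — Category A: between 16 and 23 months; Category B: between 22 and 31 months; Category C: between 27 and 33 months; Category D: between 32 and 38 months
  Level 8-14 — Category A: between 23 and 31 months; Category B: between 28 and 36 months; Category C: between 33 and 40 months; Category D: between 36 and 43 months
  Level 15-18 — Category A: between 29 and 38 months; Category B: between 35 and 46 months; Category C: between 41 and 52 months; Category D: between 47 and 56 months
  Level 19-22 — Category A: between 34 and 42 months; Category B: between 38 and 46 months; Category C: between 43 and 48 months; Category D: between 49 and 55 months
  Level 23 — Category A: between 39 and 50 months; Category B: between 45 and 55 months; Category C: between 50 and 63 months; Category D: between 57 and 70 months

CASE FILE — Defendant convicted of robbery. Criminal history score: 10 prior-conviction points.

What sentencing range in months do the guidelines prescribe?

47-56 months

Base offense level for robbery: 17.
Final offense level: 17.
Criminal history: 10 prior points → Category D (9+).
Level 17 falls in the 15-18 band.
Grid: Level 15-18 × Category D = 47-56 months.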